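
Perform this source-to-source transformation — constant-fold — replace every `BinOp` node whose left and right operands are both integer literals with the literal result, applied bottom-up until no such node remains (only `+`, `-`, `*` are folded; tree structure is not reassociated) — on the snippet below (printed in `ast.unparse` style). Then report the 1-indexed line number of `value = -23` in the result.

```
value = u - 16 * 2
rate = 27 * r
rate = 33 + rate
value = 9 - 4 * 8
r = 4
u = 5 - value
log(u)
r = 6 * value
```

Transformed code:
value = u - 32
rate = 27 * r
rate = 33 + rate
value = -23
r = 4
u = 5 - value
log(u)
r = 6 * value

4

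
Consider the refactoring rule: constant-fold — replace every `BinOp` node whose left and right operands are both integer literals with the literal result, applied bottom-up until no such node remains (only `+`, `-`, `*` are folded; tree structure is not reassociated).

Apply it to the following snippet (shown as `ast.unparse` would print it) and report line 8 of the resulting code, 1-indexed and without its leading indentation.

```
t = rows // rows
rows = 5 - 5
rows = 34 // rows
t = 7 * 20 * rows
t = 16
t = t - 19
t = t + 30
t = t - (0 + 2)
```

Transformed code:
t = rows // rows
rows = 0
rows = 34 // rows
t = 140 * rows
t = 16
t = t - 19
t = t + 30
t = t - 2

t = t - 2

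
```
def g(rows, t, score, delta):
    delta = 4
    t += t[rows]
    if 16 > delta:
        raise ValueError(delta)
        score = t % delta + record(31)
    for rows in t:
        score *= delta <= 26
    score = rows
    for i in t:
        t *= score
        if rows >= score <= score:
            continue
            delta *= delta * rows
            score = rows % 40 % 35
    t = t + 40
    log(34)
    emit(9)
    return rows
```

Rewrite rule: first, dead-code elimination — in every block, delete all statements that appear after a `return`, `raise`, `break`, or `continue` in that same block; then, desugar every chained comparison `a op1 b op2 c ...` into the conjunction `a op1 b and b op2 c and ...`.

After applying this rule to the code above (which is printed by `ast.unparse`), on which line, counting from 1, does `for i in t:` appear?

9

Transformed code:
def g(rows, t, score, delta):
    delta = 4
    t += t[rows]
    if 16 > delta:
        raise ValueError(delta)
    for rows in t:
        score *= delta <= 26
    score = rows
    for i in t:
        t *= score
        if rows >= score and score <= score:
            continue
    t = t + 40
    log(34)
    emit(9)
    return rows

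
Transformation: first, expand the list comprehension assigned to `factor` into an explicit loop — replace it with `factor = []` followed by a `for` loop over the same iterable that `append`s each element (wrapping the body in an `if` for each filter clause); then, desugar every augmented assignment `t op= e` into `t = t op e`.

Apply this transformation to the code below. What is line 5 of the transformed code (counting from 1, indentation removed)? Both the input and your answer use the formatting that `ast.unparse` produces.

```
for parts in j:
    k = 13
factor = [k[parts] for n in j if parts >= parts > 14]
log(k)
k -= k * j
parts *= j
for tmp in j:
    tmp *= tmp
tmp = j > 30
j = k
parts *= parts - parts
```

Transformed code:
for parts in j:
    k = 13
factor = []
for n in j:
    if parts >= parts > 14:
        factor.append(k[parts])
log(k)
k = k - k * j
parts = parts * j
for tmp in j:
    tmp = tmp * tmp
tmp = j > 30
j = k
parts = parts * (parts - parts)

if parts >= parts > 14:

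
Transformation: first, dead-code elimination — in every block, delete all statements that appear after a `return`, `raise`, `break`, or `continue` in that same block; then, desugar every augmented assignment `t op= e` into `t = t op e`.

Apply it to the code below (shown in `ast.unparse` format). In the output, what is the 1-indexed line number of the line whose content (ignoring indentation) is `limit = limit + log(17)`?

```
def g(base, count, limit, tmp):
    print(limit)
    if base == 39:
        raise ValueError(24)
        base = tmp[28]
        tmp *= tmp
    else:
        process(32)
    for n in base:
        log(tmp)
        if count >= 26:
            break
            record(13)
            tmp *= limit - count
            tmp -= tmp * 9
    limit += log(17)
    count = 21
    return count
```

Transformed code:
def g(base, count, limit, tmp):
    print(limit)
    if base == 39:
        raise ValueError(24)
    else:
        process(32)
    for n in base:
        log(tmp)
        if count >= 26:
            break
    limit = limit + log(17)
    count = 21
    return count

11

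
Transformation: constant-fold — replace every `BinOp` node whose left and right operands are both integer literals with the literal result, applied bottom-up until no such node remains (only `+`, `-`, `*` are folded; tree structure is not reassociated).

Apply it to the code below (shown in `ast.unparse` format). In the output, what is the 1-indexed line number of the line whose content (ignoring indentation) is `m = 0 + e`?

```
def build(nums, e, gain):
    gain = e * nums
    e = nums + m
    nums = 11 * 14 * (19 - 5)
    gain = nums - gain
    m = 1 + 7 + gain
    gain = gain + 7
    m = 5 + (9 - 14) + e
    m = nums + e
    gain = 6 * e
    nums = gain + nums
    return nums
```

Transformed code:
def build(nums, e, gain):
    gain = e * nums
    e = nums + m
    nums = 2156
    gain = nums - gain
    m = 8 + gain
    gain = gain + 7
    m = 0 + e
    m = nums + e
    gain = 6 * e
    nums = gain + nums
    return nums

8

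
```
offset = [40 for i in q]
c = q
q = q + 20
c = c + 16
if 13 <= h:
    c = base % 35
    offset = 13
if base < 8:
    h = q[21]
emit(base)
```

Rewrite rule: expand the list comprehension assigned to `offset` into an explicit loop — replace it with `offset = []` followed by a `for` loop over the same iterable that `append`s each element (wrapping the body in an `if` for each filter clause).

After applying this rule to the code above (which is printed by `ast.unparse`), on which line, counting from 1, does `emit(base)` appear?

12

Transformed code:
offset = []
for i in q:
    offset.append(40)
c = q
q = q + 20
c = c + 16
if 13 <= h:
    c = base % 35
    offset = 13
if base < 8:
    h = q[21]
emit(base)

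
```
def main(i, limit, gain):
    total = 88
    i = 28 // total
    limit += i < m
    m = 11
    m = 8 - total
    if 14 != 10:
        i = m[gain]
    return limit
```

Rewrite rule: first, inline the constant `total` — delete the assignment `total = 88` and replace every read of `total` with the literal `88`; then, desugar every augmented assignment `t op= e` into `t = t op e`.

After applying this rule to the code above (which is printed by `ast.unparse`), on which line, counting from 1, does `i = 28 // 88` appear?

2

Transformed code:
def main(i, limit, gain):
    i = 28 // 88
    limit = limit + (i < m)
    m = 11
    m = 8 - 88
    if 14 != 10:
        i = m[gain]
    return limit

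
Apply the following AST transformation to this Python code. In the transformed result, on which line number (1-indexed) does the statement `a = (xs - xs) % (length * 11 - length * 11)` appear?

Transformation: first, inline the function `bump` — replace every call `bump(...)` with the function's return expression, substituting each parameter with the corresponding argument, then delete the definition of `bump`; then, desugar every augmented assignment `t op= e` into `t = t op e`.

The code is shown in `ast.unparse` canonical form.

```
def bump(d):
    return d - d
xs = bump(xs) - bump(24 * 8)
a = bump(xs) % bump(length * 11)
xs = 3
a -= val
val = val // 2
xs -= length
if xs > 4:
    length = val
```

Transformed code:
xs = xs - xs - (24 * 8 - 24 * 8)
a = (xs - xs) % (length * 11 - length * 11)
xs = 3
a = a - val
val = val // 2
xs = xs - length
if xs > 4:
    length = val

2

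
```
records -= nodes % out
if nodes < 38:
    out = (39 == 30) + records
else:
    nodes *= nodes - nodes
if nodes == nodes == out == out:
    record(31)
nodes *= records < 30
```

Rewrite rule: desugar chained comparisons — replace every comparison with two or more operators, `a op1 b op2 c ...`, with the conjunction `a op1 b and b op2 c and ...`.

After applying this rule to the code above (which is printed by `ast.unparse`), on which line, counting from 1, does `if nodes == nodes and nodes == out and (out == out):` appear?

Transformed code:
records -= nodes % out
if nodes < 38:
    out = (39 == 30) + records
else:
    nodes *= nodes - nodes
if nodes == nodes and nodes == out and (out == out):
    record(31)
nodes *= records < 30

6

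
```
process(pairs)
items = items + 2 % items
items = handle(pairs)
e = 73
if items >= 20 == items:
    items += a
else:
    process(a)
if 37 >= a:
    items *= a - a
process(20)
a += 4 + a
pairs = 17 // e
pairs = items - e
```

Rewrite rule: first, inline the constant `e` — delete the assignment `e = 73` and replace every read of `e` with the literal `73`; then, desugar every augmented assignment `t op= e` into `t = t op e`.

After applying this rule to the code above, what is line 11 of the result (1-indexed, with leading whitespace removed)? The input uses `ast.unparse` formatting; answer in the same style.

a = a + (4 + a)

Transformed code:
process(pairs)
items = items + 2 % items
items = handle(pairs)
if items >= 20 == items:
    items = items + a
else:
    process(a)
if 37 >= a:
    items = items * (a - a)
process(20)
a = a + (4 + a)
pairs = 17 // 73
pairs = items - 73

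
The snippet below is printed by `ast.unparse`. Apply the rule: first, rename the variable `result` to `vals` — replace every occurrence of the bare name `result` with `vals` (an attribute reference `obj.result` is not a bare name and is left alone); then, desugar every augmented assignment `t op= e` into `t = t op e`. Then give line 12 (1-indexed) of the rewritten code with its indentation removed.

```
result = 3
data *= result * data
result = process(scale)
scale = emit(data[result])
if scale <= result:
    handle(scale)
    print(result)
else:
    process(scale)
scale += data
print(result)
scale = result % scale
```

Transformed code:
vals = 3
data = data * (vals * data)
vals = process(scale)
scale = emit(data[vals])
if scale <= vals:
    handle(scale)
    print(vals)
else:
    process(scale)
scale = scale + data
print(vals)
scale = vals % scale

scale = vals % scale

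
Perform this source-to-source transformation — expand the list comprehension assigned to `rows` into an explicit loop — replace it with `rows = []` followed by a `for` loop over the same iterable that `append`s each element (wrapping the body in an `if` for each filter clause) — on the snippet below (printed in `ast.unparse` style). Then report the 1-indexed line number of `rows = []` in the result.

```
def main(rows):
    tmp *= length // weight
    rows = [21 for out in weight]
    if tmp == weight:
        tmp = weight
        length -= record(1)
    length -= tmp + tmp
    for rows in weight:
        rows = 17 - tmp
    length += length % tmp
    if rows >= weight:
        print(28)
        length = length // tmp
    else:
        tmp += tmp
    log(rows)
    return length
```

Transformed code:
def main(rows):
    tmp *= length // weight
    rows = []
    for out in weight:
        rows.append(21)
    if tmp == weight:
        tmp = weight
        length -= record(1)
    length -= tmp + tmp
    for rows in weight:
        rows = 17 - tmp
    length += length % tmp
    if rows >= weight:
        print(28)
        length = length // tmp
    else:
        tmp += tmp
    log(rows)
    return length

3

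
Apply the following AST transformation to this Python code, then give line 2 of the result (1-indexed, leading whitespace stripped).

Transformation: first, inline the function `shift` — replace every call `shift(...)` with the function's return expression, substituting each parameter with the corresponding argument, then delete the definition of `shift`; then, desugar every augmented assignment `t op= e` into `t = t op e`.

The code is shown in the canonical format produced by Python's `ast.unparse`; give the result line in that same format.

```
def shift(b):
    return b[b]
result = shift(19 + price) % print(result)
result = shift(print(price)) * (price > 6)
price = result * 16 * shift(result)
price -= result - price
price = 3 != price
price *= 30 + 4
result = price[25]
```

Transformed code:
result = (19 + price)[19 + price] % print(result)
result = print(price)[print(price)] * (price > 6)
price = result * 16 * result[result]
price = price - (result - price)
price = 3 != price
price = price * (30 + 4)
result = price[25]

result = print(price)[print(price)] * (price > 6)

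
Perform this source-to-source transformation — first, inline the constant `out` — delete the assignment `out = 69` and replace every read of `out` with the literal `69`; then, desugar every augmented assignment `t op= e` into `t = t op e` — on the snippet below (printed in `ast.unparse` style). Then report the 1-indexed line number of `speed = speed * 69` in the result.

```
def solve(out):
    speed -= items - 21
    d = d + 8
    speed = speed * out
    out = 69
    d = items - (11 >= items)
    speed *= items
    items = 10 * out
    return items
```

4

Transformed code:
def solve(out):
    speed = speed - (items - 21)
    d = d + 8
    speed = speed * 69
    d = items - (11 >= items)
    speed = speed * items
    items = 10 * 69
    return items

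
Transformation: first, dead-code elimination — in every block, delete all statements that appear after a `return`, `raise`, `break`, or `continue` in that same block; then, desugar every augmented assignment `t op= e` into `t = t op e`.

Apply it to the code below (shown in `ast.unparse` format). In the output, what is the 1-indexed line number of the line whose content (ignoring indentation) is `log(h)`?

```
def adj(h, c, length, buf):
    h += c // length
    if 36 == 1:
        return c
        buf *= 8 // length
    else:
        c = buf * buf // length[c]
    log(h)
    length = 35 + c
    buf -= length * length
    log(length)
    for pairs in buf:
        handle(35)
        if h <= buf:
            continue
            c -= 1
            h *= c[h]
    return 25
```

7

Transformed code:
def adj(h, c, length, buf):
    h = h + c // length
    if 36 == 1:
        return c
    else:
        c = buf * buf // length[c]
    log(h)
    length = 35 + c
    buf = buf - length * length
    log(length)
    for pairs in buf:
        handle(35)
        if h <= buf:
            continue
    return 25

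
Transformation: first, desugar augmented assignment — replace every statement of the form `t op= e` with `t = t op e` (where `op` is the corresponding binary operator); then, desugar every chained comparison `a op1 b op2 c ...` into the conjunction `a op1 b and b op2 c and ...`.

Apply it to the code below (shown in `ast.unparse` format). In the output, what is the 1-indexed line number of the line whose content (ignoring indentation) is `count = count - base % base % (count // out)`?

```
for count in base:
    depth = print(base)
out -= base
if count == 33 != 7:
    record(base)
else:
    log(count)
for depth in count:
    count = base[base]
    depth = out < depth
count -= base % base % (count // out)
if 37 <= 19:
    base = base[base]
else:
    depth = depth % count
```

11

Transformed code:
for count in base:
    depth = print(base)
out = out - base
if count == 33 and 33 != 7:
    record(base)
else:
    log(count)
for depth in count:
    count = base[base]
    depth = out < depth
count = count - base % base % (count // out)
if 37 <= 19:
    base = base[base]
else:
    depth = depth % count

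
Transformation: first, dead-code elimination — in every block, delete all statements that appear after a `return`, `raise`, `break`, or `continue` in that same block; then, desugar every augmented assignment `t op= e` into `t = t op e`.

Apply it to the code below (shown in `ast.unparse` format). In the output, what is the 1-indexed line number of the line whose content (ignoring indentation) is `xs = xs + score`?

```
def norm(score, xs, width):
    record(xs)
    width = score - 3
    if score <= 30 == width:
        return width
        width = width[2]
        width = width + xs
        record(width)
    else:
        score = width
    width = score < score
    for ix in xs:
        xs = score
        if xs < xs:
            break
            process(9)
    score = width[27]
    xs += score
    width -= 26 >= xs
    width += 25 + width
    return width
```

14

Transformed code:
def norm(score, xs, width):
    record(xs)
    width = score - 3
    if score <= 30 == width:
        return width
    else:
        score = width
    width = score < score
    for ix in xs:
        xs = score
        if xs < xs:
            break
    score = width[27]
    xs = xs + score
    width = width - (26 >= xs)
    width = width + (25 + width)
    return width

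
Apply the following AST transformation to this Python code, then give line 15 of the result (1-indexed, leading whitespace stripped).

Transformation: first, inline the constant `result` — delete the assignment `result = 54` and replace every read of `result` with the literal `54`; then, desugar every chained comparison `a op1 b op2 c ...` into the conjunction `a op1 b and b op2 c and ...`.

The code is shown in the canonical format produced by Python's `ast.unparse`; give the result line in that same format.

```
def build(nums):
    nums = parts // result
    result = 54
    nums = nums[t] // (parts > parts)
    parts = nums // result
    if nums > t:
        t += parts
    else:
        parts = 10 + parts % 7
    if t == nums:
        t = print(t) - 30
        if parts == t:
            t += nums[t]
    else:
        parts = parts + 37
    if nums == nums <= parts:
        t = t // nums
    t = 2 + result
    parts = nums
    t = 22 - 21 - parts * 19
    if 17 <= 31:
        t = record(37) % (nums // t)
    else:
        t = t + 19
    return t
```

if nums == nums and nums <= parts:

Transformed code:
def build(nums):
    nums = parts // 54
    nums = nums[t] // (parts > parts)
    parts = nums // 54
    if nums > t:
        t += parts
    else:
        parts = 10 + parts % 7
    if t == nums:
        t = print(t) - 30
        if parts == t:
            t += nums[t]
    else:
        parts = parts + 37
    if nums == nums and nums <= parts:
        t = t // nums
    t = 2 + 54
    parts = nums
    t = 22 - 21 - parts * 19
    if 17 <= 31:
        t = record(37) % (nums // t)
    else:
        t = t + 19
    return t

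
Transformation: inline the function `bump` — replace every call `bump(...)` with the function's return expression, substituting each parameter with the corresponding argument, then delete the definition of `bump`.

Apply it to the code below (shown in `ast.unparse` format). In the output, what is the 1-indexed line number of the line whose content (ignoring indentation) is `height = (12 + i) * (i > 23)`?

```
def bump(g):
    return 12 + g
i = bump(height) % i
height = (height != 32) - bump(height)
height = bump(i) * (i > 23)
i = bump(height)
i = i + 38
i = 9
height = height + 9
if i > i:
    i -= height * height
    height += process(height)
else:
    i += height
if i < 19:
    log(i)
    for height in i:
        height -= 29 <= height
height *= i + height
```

Transformed code:
i = (12 + height) % i
height = (height != 32) - (12 + height)
height = (12 + i) * (i > 23)
i = 12 + height
i = i + 38
i = 9
height = height + 9
if i > i:
    i -= height * height
    height += process(height)
else:
    i += height
if i < 19:
    log(i)
    for height in i:
        height -= 29 <= height
height *= i + height

3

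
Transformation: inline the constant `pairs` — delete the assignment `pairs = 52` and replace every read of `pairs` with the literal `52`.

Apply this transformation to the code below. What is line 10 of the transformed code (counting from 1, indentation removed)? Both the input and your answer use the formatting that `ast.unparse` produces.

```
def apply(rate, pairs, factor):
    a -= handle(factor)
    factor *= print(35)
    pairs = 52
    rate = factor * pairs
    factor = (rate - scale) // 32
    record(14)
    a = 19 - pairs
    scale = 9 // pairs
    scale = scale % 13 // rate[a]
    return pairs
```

return 52

Transformed code:
def apply(rate, pairs, factor):
    a -= handle(factor)
    factor *= print(35)
    rate = factor * 52
    factor = (rate - scale) // 32
    record(14)
    a = 19 - 52
    scale = 9 // 52
    scale = scale % 13 // rate[a]
    return 52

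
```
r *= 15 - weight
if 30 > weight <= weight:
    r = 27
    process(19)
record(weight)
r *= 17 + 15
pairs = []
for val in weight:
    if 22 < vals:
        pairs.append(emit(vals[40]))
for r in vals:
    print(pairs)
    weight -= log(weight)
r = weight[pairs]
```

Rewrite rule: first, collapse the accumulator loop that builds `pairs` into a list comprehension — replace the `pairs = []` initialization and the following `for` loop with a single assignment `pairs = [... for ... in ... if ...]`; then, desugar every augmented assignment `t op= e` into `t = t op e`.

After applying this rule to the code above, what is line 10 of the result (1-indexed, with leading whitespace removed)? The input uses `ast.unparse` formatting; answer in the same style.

weight = weight - log(weight)

Transformed code:
r = r * (15 - weight)
if 30 > weight <= weight:
    r = 27
    process(19)
record(weight)
r = r * (17 + 15)
pairs = [emit(vals[40]) for val in weight if 22 < vals]
for r in vals:
    print(pairs)
    weight = weight - log(weight)
r = weight[pairs]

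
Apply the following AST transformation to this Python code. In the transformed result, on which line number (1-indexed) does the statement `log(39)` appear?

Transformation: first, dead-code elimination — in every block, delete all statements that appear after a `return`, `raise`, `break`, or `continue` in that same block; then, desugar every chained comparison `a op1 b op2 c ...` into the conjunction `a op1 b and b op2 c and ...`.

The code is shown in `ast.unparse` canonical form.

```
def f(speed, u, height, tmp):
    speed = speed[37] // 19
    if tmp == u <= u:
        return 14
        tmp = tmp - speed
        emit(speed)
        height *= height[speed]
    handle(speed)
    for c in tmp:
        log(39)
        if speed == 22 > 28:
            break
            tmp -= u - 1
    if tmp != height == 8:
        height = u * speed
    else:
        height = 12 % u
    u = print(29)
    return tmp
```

7

Transformed code:
def f(speed, u, height, tmp):
    speed = speed[37] // 19
    if tmp == u and u <= u:
        return 14
    handle(speed)
    for c in tmp:
        log(39)
        if speed == 22 and 22 > 28:
            break
    if tmp != height and height == 8:
        height = u * speed
    else:
        height = 12 % u
    u = print(29)
    return tmp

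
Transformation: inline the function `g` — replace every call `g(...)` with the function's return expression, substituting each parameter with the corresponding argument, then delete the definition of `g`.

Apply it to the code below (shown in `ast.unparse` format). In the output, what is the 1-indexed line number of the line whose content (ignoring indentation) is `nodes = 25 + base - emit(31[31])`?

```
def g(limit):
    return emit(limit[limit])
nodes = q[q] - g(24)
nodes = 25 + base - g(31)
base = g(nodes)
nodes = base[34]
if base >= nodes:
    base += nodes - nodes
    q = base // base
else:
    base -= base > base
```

2

Transformed code:
nodes = q[q] - emit(24[24])
nodes = 25 + base - emit(31[31])
base = emit(nodes[nodes])
nodes = base[34]
if base >= nodes:
    base += nodes - nodes
    q = base // base
else:
    base -= base > base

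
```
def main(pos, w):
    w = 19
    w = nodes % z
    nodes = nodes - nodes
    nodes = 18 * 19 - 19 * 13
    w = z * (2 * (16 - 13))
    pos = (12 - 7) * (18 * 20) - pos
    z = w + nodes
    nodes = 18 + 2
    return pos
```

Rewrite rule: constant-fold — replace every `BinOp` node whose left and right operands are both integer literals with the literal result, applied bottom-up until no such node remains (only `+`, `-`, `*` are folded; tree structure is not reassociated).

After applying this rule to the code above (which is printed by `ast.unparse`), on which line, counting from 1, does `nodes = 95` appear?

5

Transformed code:
def main(pos, w):
    w = 19
    w = nodes % z
    nodes = nodes - nodes
    nodes = 95
    w = z * 6
    pos = 1800 - pos
    z = w + nodes
    nodes = 20
    return pos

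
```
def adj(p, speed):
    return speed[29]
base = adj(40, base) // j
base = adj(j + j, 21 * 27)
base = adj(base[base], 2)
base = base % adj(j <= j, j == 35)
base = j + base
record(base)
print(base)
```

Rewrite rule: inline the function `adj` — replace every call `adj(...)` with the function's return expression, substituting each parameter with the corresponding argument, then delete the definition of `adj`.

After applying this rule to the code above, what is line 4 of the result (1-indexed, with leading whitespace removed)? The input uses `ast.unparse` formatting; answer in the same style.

Transformed code:
base = base[29] // j
base = (21 * 27)[29]
base = 2[29]
base = base % (j == 35)[29]
base = j + base
record(base)
print(base)

base = base % (j == 35)[29]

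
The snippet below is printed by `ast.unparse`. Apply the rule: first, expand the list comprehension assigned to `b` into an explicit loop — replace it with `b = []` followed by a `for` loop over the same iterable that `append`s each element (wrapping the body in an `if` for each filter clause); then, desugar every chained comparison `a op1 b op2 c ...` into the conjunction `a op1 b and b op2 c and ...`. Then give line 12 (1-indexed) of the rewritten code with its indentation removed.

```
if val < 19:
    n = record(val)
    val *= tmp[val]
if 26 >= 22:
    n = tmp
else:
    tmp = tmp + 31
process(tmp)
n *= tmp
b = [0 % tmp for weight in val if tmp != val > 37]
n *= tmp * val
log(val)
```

Transformed code:
if val < 19:
    n = record(val)
    val *= tmp[val]
if 26 >= 22:
    n = tmp
else:
    tmp = tmp + 31
process(tmp)
n *= tmp
b = []
for weight in val:
    if tmp != val and val > 37:
        b.append(0 % tmp)
n *= tmp * val
log(val)

if tmp != val and val > 37:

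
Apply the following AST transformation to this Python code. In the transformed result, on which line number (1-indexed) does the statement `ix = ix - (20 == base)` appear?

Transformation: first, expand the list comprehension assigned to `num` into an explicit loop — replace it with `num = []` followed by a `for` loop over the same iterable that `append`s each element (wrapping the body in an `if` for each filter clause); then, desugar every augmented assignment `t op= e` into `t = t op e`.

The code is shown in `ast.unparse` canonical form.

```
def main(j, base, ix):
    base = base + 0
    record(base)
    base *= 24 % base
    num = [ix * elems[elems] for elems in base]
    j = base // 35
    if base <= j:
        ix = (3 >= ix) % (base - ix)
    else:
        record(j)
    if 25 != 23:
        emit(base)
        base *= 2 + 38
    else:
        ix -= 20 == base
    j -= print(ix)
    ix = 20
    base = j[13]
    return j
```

17

Transformed code:
def main(j, base, ix):
    base = base + 0
    record(base)
    base = base * (24 % base)
    num = []
    for elems in base:
        num.append(ix * elems[elems])
    j = base // 35
    if base <= j:
        ix = (3 >= ix) % (base - ix)
    else:
        record(j)
    if 25 != 23:
        emit(base)
        base = base * (2 + 38)
    else:
        ix = ix - (20 == base)
    j = j - print(ix)
    ix = 20
    base = j[13]
    return j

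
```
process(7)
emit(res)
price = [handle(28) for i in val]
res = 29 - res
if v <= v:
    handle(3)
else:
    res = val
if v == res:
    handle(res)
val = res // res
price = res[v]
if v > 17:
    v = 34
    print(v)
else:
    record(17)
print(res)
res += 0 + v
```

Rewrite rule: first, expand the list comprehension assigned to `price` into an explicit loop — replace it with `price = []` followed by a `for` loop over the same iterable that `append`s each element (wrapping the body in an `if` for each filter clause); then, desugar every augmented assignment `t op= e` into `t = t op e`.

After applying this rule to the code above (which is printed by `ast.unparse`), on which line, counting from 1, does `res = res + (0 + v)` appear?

Transformed code:
process(7)
emit(res)
price = []
for i in val:
    price.append(handle(28))
res = 29 - res
if v <= v:
    handle(3)
else:
    res = val
if v == res:
    handle(res)
val = res // res
price = res[v]
if v > 17:
    v = 34
    print(v)
else:
    record(17)
print(res)
res = res + (0 + v)

21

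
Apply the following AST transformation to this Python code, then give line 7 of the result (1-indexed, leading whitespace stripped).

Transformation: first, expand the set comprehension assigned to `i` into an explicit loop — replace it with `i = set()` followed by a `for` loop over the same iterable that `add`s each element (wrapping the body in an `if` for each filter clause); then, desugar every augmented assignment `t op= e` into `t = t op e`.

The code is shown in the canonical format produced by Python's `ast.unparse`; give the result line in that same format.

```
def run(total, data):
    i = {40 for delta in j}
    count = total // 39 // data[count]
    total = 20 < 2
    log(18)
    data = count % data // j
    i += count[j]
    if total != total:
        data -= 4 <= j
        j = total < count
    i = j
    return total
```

log(18)

Transformed code:
def run(total, data):
    i = set()
    for delta in j:
        i.add(40)
    count = total // 39 // data[count]
    total = 20 < 2
    log(18)
    data = count % data // j
    i = i + count[j]
    if total != total:
        data = data - (4 <= j)
        j = total < count
    i = j
    return total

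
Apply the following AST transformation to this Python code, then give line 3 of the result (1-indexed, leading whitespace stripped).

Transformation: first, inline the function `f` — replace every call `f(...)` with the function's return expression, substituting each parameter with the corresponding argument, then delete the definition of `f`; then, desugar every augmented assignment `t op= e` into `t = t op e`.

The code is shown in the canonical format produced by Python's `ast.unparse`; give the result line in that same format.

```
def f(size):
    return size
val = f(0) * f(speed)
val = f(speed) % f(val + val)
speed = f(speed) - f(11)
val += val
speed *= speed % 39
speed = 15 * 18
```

speed = speed - 11

Transformed code:
val = 0 * speed
val = speed % (val + val)
speed = speed - 11
val = val + val
speed = speed * (speed % 39)
speed = 15 * 18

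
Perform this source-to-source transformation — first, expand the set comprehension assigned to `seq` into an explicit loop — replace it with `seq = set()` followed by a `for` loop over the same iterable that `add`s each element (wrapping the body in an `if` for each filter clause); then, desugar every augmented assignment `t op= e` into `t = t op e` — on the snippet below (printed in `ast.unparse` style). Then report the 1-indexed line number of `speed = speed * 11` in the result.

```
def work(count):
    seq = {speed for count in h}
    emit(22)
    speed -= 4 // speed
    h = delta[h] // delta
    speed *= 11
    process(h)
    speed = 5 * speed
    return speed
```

8

Transformed code:
def work(count):
    seq = set()
    for count in h:
        seq.add(speed)
    emit(22)
    speed = speed - 4 // speed
    h = delta[h] // delta
    speed = speed * 11
    process(h)
    speed = 5 * speed
    return speed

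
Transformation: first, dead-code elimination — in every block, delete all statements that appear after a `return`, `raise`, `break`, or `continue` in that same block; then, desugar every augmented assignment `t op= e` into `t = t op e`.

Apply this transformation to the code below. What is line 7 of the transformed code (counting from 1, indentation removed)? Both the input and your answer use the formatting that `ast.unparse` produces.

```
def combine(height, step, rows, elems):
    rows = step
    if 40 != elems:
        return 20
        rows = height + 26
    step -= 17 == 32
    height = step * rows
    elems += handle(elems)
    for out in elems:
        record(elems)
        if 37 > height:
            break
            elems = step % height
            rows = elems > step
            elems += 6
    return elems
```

elems = elems + handle(elems)

Transformed code:
def combine(height, step, rows, elems):
    rows = step
    if 40 != elems:
        return 20
    step = step - (17 == 32)
    height = step * rows
    elems = elems + handle(elems)
    for out in elems:
        record(elems)
        if 37 > height:
            break
    return elems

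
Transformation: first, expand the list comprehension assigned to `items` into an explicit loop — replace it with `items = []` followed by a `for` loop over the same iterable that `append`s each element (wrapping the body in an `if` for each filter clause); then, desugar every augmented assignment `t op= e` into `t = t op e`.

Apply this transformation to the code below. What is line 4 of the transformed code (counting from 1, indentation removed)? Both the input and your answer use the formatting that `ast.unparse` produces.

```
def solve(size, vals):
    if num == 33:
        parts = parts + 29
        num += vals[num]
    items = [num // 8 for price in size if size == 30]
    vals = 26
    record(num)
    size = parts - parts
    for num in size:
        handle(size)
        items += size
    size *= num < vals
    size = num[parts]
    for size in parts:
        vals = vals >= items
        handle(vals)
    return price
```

Transformed code:
def solve(size, vals):
    if num == 33:
        parts = parts + 29
        num = num + vals[num]
    items = []
    for price in size:
        if size == 30:
            items.append(num // 8)
    vals = 26
    record(num)
    size = parts - parts
    for num in size:
        handle(size)
        items = items + size
    size = size * (num < vals)
    size = num[parts]
    for size in parts:
        vals = vals >= items
        handle(vals)
    return price

num = num + vals[num]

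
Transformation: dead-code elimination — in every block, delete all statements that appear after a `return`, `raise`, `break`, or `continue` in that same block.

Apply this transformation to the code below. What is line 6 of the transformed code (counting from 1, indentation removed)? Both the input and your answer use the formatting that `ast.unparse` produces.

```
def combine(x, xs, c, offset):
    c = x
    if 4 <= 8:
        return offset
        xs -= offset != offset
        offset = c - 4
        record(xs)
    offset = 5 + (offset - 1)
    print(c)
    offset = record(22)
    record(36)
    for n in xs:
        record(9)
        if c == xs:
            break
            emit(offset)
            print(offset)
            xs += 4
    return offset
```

Transformed code:
def combine(x, xs, c, offset):
    c = x
    if 4 <= 8:
        return offset
    offset = 5 + (offset - 1)
    print(c)
    offset = record(22)
    record(36)
    for n in xs:
        record(9)
        if c == xs:
            break
    return offset

print(c)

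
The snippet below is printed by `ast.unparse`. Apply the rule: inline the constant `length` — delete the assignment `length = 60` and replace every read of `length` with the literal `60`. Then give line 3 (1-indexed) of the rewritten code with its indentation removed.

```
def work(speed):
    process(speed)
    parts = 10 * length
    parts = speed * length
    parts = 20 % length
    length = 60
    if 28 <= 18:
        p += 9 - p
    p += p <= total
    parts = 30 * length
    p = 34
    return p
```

parts = 10 * 60

Transformed code:
def work(speed):
    process(speed)
    parts = 10 * 60
    parts = speed * 60
    parts = 20 % 60
    if 28 <= 18:
        p += 9 - p
    p += p <= total
    parts = 30 * 60
    p = 34
    return p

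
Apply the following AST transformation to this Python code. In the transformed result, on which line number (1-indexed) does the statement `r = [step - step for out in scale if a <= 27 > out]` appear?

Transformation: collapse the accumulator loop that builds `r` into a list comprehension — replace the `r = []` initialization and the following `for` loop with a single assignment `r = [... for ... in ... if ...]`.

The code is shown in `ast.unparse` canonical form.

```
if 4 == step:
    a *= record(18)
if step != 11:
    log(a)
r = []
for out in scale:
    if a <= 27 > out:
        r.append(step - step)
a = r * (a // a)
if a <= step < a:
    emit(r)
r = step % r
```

5

Transformed code:
if 4 == step:
    a *= record(18)
if step != 11:
    log(a)
r = [step - step for out in scale if a <= 27 > out]
a = r * (a // a)
if a <= step < a:
    emit(r)
r = step % r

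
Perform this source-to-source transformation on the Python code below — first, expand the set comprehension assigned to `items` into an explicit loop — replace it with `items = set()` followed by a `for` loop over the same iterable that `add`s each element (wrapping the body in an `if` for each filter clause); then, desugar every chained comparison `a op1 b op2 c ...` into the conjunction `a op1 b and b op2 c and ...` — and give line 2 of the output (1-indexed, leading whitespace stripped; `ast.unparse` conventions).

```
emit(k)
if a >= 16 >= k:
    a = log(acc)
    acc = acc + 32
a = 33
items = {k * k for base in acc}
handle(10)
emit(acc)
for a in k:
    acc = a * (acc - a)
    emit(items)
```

if a >= 16 and 16 >= k:

Transformed code:
emit(k)
if a >= 16 and 16 >= k:
    a = log(acc)
    acc = acc + 32
a = 33
items = set()
for base in acc:
    items.add(k * k)
handle(10)
emit(acc)
for a in k:
    acc = a * (acc - a)
    emit(items)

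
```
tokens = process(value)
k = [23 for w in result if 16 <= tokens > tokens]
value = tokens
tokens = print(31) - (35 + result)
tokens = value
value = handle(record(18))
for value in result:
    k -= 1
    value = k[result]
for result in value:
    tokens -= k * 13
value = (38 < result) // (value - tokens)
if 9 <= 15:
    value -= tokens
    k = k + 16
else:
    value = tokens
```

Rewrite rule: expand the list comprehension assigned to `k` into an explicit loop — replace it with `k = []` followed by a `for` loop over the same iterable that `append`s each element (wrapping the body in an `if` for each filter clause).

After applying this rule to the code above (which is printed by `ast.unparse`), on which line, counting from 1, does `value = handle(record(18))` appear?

Transformed code:
tokens = process(value)
k = []
for w in result:
    if 16 <= tokens > tokens:
        k.append(23)
value = tokens
tokens = print(31) - (35 + result)
tokens = value
value = handle(record(18))
for value in result:
    k -= 1
    value = k[result]
for result in value:
    tokens -= k * 13
value = (38 < result) // (value - tokens)
if 9 <= 15:
    value -= tokens
    k = k + 16
else:
    value = tokens

9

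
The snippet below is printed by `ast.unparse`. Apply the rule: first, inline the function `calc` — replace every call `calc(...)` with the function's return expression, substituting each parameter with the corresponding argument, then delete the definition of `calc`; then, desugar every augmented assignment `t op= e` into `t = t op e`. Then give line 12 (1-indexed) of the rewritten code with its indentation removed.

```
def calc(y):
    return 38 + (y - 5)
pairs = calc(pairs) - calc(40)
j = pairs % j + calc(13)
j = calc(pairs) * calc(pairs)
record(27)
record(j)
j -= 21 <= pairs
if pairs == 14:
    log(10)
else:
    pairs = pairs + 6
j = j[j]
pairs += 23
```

pairs = pairs + 23

Transformed code:
pairs = 38 + (pairs - 5) - (38 + (40 - 5))
j = pairs % j + (38 + (13 - 5))
j = (38 + (pairs - 5)) * (38 + (pairs - 5))
record(27)
record(j)
j = j - (21 <= pairs)
if pairs == 14:
    log(10)
else:
    pairs = pairs + 6
j = j[j]
pairs = pairs + 23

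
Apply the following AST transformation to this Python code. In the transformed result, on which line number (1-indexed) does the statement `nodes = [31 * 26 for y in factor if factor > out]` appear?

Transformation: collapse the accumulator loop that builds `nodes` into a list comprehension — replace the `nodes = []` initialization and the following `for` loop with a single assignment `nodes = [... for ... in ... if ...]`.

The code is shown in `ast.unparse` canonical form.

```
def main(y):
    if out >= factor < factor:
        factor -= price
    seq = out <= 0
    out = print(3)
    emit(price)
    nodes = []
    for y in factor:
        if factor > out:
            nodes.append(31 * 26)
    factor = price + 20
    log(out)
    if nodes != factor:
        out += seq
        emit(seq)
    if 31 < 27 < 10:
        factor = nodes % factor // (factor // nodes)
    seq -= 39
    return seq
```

Transformed code:
def main(y):
    if out >= factor < factor:
        factor -= price
    seq = out <= 0
    out = print(3)
    emit(price)
    nodes = [31 * 26 for y in factor if factor > out]
    factor = price + 20
    log(out)
    if nodes != factor:
        out += seq
        emit(seq)
    if 31 < 27 < 10:
        factor = nodes % factor // (factor // nodes)
    seq -= 39
    return seq

7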